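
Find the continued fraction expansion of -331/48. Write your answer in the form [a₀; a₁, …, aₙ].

-331 = -7·48 + 5, so a_0 = -7
48 = 9·5 + 3, so a_1 = 9
5 = 1·3 + 2, so a_2 = 1
3 = 1·2 + 1, so a_3 = 1
2 = 2·1 + 0, so a_4 = 2

[-7; 9, 1, 1, 2]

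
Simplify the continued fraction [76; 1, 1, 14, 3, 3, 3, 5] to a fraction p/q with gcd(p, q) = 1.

396434/5181

Use the convergent recurrence hₖ = aₖ·hₖ₋₁ + hₖ₋₂ (and likewise for the denominators kₖ):
a_0 = 76: 76/1
a_1 = 1: 77/1
a_2 = 1: 153/2
a_3 = 14: 2219/29
a_4 = 3: 6810/89
a_5 = 3: 22649/296
a_6 = 3: 74757/977
a_7 = 5: 396434/5181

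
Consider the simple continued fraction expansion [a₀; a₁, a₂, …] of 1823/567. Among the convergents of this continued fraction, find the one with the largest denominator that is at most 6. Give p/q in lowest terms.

16/5

List convergents until the denominator exceeds the bound:
a_0 = 3: 3/1  (≤ bound)
a_1 = 4: 13/4  (≤ bound)
a_2 = 1: 16/5  (≤ bound)
a_3 = 1: 29/9  (> 6, stop)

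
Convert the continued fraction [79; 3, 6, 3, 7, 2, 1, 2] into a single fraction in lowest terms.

292837/3692

Collapse the nested fraction from the inside out:
Start with 2.
1 + 1/(2/1) = 1 + 1/2 = 3/2
2 + 1/(3/2) = 2 + 2/3 = 8/3
7 + 1/(8/3) = 7 + 3/8 = 59/8
3 + 1/(59/8) = 3 + 8/59 = 185/59
6 + 1/(185/59) = 6 + 59/185 = 1169/185
3 + 1/(1169/185) = 3 + 185/1169 = 3692/1169
79 + 1/(3692/1169) = 79 + 1169/3692 = 292837/3692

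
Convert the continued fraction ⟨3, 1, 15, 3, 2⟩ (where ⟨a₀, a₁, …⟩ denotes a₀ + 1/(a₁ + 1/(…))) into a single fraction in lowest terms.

a_0 = 3: 3/1
a_1 = 1: 4/1
a_2 = 15: 63/16
a_3 = 3: 193/49
a_4 = 2: 449/114

449/114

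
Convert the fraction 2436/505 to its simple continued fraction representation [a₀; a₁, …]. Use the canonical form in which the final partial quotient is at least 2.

⌊2436/505⌋ = 4, remainder 416
⌊505/416⌋ = 1, remainder 89
⌊416/89⌋ = 4, remainder 60
⌊89/60⌋ = 1, remainder 29
⌊60/29⌋ = 2, remainder 2
⌊29/2⌋ = 14, remainder 1
⌊2/1⌋ = 2, remainder 0

[4; 1, 4, 1, 2, 14, 2]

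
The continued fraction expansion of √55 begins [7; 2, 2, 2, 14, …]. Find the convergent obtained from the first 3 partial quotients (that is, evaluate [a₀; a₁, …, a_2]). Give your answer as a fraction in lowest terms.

a_0 = 7: 7/1
a_1 = 2: 15/2
a_2 = 2: 37/5

37/5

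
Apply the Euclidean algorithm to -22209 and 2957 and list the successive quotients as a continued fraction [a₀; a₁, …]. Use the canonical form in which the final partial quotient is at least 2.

Run the Euclidean algorithm, recording each quotient:
-22209 ÷ 2957 → quotient -8, remainder 1447
2957 ÷ 1447 → quotient 2, remainder 63
1447 ÷ 63 → quotient 22, remainder 61
63 ÷ 61 → quotient 1, remainder 2
61 ÷ 2 → quotient 30, remainder 1
2 ÷ 1 → quotient 2, remainder 0

[-8; 2, 22, 1, 30, 2]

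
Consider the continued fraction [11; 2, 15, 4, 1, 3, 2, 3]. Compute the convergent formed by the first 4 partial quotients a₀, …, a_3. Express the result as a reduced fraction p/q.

a_0 = 11: 11/1
a_1 = 2: 23/2
a_2 = 15: 356/31
a_3 = 4: 1447/126

1447/126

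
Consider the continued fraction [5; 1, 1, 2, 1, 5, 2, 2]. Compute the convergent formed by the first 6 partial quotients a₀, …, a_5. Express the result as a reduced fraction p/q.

223/40

Starting at the tail and folding back:
Start with 5.
1 + 1/(5/1) = 1 + 1/5 = 6/5
2 + 1/(6/5) = 2 + 5/6 = 17/6
1 + 1/(17/6) = 1 + 6/17 = 23/17
1 + 1/(23/17) = 1 + 17/23 = 40/23
5 + 1/(40/23) = 5 + 23/40 = 223/40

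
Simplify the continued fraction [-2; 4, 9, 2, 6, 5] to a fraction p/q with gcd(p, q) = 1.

Start with 5.
6 + 1/(5/1) = 6 + 1/5 = 31/5
2 + 1/(31/5) = 2 + 5/31 = 67/31
9 + 1/(67/31) = 9 + 31/67 = 634/67
4 + 1/(634/67) = 4 + 67/634 = 2603/634
-2 + 1/(2603/634) = -2 + 634/2603 = -4572/2603

-4572/2603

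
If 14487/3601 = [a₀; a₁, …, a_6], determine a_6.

6

⌊14487/3601⌋ = 4, remainder 83
⌊3601/83⌋ = 43, remainder 32
⌊83/32⌋ = 2, remainder 19
⌊32/19⌋ = 1, remainder 13
⌊19/13⌋ = 1, remainder 6
⌊13/6⌋ = 2, remainder 1
⌊6/1⌋ = 6, remainder 0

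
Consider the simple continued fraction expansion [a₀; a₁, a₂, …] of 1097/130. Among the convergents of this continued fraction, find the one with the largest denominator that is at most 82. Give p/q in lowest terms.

a_0 = 8: 8/1  (≤ bound)
a_1 = 2: 17/2  (≤ bound)
a_2 = 3: 59/7  (≤ bound)
a_3 = 1: 76/9  (≤ bound)
a_4 = 1: 135/16  (≤ bound)
a_5 = 3: 481/57  (≤ bound)
a_6 = 2: 1097/130  (> 82, stop)

481/57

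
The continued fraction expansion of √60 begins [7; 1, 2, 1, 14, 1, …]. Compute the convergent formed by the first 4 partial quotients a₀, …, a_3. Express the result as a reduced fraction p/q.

31/4

Start with 1.
2 + 1/(1/1) = 2 + 1/1 = 3/1
1 + 1/(3/1) = 1 + 1/3 = 4/3
7 + 1/(4/3) = 7 + 3/4 = 31/4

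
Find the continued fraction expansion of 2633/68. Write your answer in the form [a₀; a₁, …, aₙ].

⌊2633/68⌋ = 38, remainder 49
⌊68/49⌋ = 1, remainder 19
⌊49/19⌋ = 2, remainder 11
⌊19/11⌋ = 1, remainder 8
⌊11/8⌋ = 1, remainder 3
⌊8/3⌋ = 2, remainder 2
⌊3/2⌋ = 1, remainder 1
⌊2/1⌋ = 2, remainder 0

[38; 1, 2, 1, 1, 2, 1, 2]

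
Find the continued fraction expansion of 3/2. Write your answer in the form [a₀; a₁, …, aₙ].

[1; 2]

3 = 1·2 + 1, so a_0 = 1
2 = 2·1 + 0, so a_1 = 2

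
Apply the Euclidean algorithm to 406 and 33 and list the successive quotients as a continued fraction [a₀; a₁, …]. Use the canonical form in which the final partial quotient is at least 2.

406 ÷ 33 → quotient 12, remainder 10
33 ÷ 10 → quotient 3, remainder 3
10 ÷ 3 → quotient 3, remainder 1
3 ÷ 1 → quotient 3, remainder 0

[12; 3, 3, 3]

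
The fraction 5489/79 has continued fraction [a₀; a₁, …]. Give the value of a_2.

5489 ÷ 79 → quotient 69, remainder 38
79 ÷ 38 → quotient 2, remainder 3
38 ÷ 3 → quotient 12, remainder 2

12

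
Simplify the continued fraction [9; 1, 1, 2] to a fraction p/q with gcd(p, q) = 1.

48/5

Starting at the tail and folding back:
Start with 2.
1 + 1/(2/1) = 1 + 1/2 = 3/2
1 + 1/(3/2) = 1 + 2/3 = 5/3
9 + 1/(5/3) = 9 + 3/5 = 48/5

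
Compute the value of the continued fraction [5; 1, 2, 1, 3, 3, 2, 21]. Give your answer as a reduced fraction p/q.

Use the convergent recurrence hₖ = aₖ·hₖ₋₁ + hₖ₋₂ (and likewise for the denominators kₖ):
a_0 = 5: 5/1
a_1 = 1: 6/1
a_2 = 2: 17/3
a_3 = 1: 23/4
a_4 = 3: 86/15
a_5 = 3: 281/49
a_6 = 2: 648/113
a_7 = 21: 13889/2422

13889/2422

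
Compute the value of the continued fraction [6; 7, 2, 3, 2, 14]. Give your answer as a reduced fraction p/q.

10539/1718

Start with 14.
2 + 1/(14/1) = 2 + 1/14 = 29/14
3 + 1/(29/14) = 3 + 14/29 = 101/29
2 + 1/(101/29) = 2 + 29/101 = 231/101
7 + 1/(231/101) = 7 + 101/231 = 1718/231
6 + 1/(1718/231) = 6 + 231/1718 = 10539/1718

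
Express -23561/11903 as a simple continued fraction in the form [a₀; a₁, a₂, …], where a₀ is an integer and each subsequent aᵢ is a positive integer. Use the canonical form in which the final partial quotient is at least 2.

[-2; 48, 1, 1, 2, 2, 20]

⌊-23561/11903⌋ = -2, remainder 245
⌊11903/245⌋ = 48, remainder 143
⌊245/143⌋ = 1, remainder 102
⌊143/102⌋ = 1, remainder 41
⌊102/41⌋ = 2, remainder 20
⌊41/20⌋ = 2, remainder 1
⌊20/1⌋ = 20, remainder 0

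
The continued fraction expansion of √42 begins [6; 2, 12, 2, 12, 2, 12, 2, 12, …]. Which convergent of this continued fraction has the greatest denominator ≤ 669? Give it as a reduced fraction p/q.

4206/649

a_0 = 6: 6/1  (≤ bound)
a_1 = 2: 13/2  (≤ bound)
a_2 = 12: 162/25  (≤ bound)
a_3 = 2: 337/52  (≤ bound)
a_4 = 12: 4206/649  (≤ bound)
a_5 = 2: 8749/1350  (> 669, stop)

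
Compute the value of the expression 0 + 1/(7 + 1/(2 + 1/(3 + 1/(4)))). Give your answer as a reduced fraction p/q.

30/223

Start with 4.
3 + 1/(4/1) = 3 + 1/4 = 13/4
2 + 1/(13/4) = 2 + 4/13 = 30/13
7 + 1/(30/13) = 7 + 13/30 = 223/30
0 + 1/(223/30) = 0 + 30/223 = 30/223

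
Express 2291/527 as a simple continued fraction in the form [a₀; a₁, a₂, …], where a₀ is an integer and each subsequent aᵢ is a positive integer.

[4; 2, 1, 7, 3, 7]

⌊2291/527⌋ = 4, remainder 183
⌊527/183⌋ = 2, remainder 161
⌊183/161⌋ = 1, remainder 22
⌊161/22⌋ = 7, remainder 7
⌊22/7⌋ = 3, remainder 1
⌊7/1⌋ = 7, remainder 0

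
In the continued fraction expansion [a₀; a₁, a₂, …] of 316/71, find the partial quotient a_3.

Run the Euclidean algorithm, recording each quotient:
⌊316/71⌋ = 4, remainder 32
⌊71/32⌋ = 2, remainder 7
⌊32/7⌋ = 4, remainder 4
⌊7/4⌋ = 1, remainder 3

1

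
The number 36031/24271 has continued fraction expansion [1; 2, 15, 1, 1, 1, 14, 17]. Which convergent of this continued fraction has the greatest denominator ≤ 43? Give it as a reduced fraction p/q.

a_0 = 1: 1/1  (≤ bound)
a_1 = 2: 3/2  (≤ bound)
a_2 = 15: 46/31  (≤ bound)
a_3 = 1: 49/33  (≤ bound)
a_4 = 1: 95/64  (> 43, stop)

49/33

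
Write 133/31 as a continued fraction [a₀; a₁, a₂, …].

133 = 4·31 + 9, so a_0 = 4
31 = 3·9 + 4, so a_1 = 3
9 = 2·4 + 1, so a_2 = 2
4 = 4·1 + 0, so a_3 = 4

[4; 3, 2, 4]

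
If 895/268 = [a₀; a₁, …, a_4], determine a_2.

895 = 3·268 + 91, so a_0 = 3
268 = 2·91 + 86, so a_1 = 2
91 = 1·86 + 5, so a_2 = 1

1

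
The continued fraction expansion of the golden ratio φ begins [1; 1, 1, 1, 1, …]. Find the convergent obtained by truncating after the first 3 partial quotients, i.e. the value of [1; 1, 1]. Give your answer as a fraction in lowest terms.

3/2

a_0 = 1: 1/1
a_1 = 1: 2/1
a_2 = 1: 3/2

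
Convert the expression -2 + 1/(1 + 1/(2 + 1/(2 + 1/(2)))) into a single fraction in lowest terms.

Work from the innermost term outward:
Start with 2.
2 + 1/(2/1) = 2 + 1/2 = 5/2
2 + 1/(5/2) = 2 + 2/5 = 12/5
1 + 1/(12/5) = 1 + 5/12 = 17/12
-2 + 1/(17/12) = -2 + 12/17 = -22/17

-22/17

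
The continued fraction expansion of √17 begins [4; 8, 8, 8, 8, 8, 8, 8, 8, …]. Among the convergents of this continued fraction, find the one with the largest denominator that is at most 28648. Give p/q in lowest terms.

17684/4289

List convergents until the denominator exceeds the bound:
a_0 = 4: 4/1  (≤ bound)
a_1 = 8: 33/8  (≤ bound)
a_2 = 8: 268/65  (≤ bound)
a_3 = 8: 2177/528  (≤ bound)
a_4 = 8: 17684/4289  (≤ bound)
a_5 = 8: 143649/34840  (> 28648, stop)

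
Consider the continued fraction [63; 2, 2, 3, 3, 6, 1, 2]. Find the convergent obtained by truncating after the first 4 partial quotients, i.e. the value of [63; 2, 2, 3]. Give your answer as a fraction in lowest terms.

1078/17

a_0 = 63: 63/1
a_1 = 2: 127/2
a_2 = 2: 317/5
a_3 = 3: 1078/17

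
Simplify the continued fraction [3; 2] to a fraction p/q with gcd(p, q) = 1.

Use the convergent recurrence hₖ = aₖ·hₖ₋₁ + hₖ₋₂ (and likewise for the denominators kₖ):
a_0 = 3: 3/1
a_1 = 2: 7/2

7/2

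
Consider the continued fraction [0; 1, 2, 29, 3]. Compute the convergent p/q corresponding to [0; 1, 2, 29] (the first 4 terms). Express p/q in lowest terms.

59/88

Compute successive convergents:
a_0 = 0: 0/1
a_1 = 1: 1/1
a_2 = 2: 2/3
a_3 = 29: 59/88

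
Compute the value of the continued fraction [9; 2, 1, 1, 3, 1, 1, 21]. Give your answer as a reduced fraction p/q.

8301/884

Start with 21.
1 + 1/(21/1) = 1 + 1/21 = 22/21
1 + 1/(22/21) = 1 + 21/22 = 43/22
3 + 1/(43/22) = 3 + 22/43 = 151/43
1 + 1/(151/43) = 1 + 43/151 = 194/151
1 + 1/(194/151) = 1 + 151/194 = 345/194
2 + 1/(345/194) = 2 + 194/345 = 884/345
9 + 1/(884/345) = 9 + 345/884 = 8301/884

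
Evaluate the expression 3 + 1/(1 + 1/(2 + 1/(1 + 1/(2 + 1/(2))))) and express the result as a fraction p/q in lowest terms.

97/26

Work from the innermost term outward:
Start with 2.
2 + 1/(2/1) = 2 + 1/2 = 5/2
1 + 1/(5/2) = 1 + 2/5 = 7/5
2 + 1/(7/5) = 2 + 5/7 = 19/7
1 + 1/(19/7) = 1 + 7/19 = 26/19
3 + 1/(26/19) = 3 + 19/26 = 97/26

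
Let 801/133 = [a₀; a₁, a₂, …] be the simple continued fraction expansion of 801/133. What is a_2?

801 ÷ 133 → quotient 6, remainder 3
133 ÷ 3 → quotient 44, remainder 1
3 ÷ 1 → quotient 3, remainder 0

3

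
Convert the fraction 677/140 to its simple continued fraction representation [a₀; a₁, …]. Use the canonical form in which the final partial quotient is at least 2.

⌊677/140⌋ = 4, remainder 117
⌊140/117⌋ = 1, remainder 23
⌊117/23⌋ = 5, remainder 2
⌊23/2⌋ = 11, remainder 1
⌊2/1⌋ = 2, remainder 0

[4; 1, 5, 11, 2]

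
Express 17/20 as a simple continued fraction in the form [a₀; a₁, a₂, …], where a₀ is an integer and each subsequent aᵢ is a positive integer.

17 ÷ 20 → quotient 0, remainder 17
20 ÷ 17 → quotient 1, remainder 3
17 ÷ 3 → quotient 5, remainder 2
3 ÷ 2 → quotient 1, remainder 1
2 ÷ 1 → quotient 2, remainder 0

[0; 1, 5, 1, 2]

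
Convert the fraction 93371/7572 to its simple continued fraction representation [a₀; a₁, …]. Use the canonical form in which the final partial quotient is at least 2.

[12; 3, 49, 6, 2, 1, 2]

Repeatedly divide and take the remainder:
93371 = 12·7572 + 2507, so a_0 = 12
7572 = 3·2507 + 51, so a_1 = 3
2507 = 49·51 + 8, so a_2 = 49
51 = 6·8 + 3, so a_3 = 6
8 = 2·3 + 2, so a_4 = 2
3 = 1·2 + 1, so a_5 = 1
2 = 2·1 + 0, so a_6 = 2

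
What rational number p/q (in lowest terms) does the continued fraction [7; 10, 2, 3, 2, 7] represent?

8813/1242

Collapse the nested fraction from the inside out:
Start with 7.
2 + 1/(7/1) = 2 + 1/7 = 15/7
3 + 1/(15/7) = 3 + 7/15 = 52/15
2 + 1/(52/15) = 2 + 15/52 = 119/52
10 + 1/(119/52) = 10 + 52/119 = 1242/119
7 + 1/(1242/119) = 7 + 119/1242 = 8813/1242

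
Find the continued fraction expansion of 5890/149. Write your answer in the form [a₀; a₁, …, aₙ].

[39; 1, 1, 7, 1, 3, 2]

⌊5890/149⌋ = 39, remainder 79
⌊149/79⌋ = 1, remainder 70
⌊79/70⌋ = 1, remainder 9
⌊70/9⌋ = 7, remainder 7
⌊9/7⌋ = 1, remainder 2
⌊7/2⌋ = 3, remainder 1
⌊2/1⌋ = 2, remainder 0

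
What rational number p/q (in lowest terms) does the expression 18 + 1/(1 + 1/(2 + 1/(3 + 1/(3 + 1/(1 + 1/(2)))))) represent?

Start with 2.
1 + 1/(2/1) = 1 + 1/2 = 3/2
3 + 1/(3/2) = 3 + 2/3 = 11/3
3 + 1/(11/3) = 3 + 3/11 = 36/11
2 + 1/(36/11) = 2 + 11/36 = 83/36
1 + 1/(83/36) = 1 + 36/83 = 119/83
18 + 1/(119/83) = 18 + 83/119 = 2225/119

2225/119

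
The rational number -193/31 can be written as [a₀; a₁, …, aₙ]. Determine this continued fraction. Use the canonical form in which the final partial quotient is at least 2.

[-7; 1, 3, 2, 3]

Apply division with remainder until the remainder is 0:
-193 = -7·31 + 24, so a_0 = -7
31 = 1·24 + 7, so a_1 = 1
24 = 3·7 + 3, so a_2 = 3
7 = 2·3 + 1, so a_3 = 2
3 = 3·1 + 0, so a_4 = 3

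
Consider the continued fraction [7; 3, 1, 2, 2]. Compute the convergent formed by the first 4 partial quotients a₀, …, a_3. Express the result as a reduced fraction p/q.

80/11

a_0 = 7: 7/1
a_1 = 3: 22/3
a_2 = 1: 29/4
a_3 = 2: 80/11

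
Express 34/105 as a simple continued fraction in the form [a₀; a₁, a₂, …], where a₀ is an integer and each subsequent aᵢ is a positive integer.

[0; 3, 11, 3]

34 = 0·105 + 34, so a_0 = 0
105 = 3·34 + 3, so a_1 = 3
34 = 11·3 + 1, so a_2 = 11
3 = 3·1 + 0, so a_3 = 3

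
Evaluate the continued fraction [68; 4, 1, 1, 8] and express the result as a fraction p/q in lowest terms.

5253/77

Compute successive convergents:
a_0 = 68: 68/1
a_1 = 4: 273/4
a_2 = 1: 341/5
a_3 = 1: 614/9
a_4 = 8: 5253/77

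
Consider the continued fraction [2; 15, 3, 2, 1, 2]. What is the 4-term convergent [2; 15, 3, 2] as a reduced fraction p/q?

221/107

a_0 = 2: 2/1
a_1 = 15: 31/15
a_2 = 3: 95/46
a_3 = 2: 221/107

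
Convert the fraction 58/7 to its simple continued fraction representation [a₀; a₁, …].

[8; 3, 2]

⌊58/7⌋ = 8, remainder 2
⌊7/2⌋ = 3, remainder 1
⌊2/1⌋ = 2, remainder 0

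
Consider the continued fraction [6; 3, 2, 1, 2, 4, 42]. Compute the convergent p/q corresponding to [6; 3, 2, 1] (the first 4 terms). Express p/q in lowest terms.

63/10

Starting at the tail and folding back:
Start with 1.
2 + 1/(1/1) = 2 + 1/1 = 3/1
3 + 1/(3/1) = 3 + 1/3 = 10/3
6 + 1/(10/3) = 6 + 3/10 = 63/10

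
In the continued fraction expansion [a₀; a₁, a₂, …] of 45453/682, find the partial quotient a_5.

1

45453 = 66·682 + 441, so a_0 = 66
682 = 1·441 + 241, so a_1 = 1
441 = 1·241 + 200, so a_2 = 1
241 = 1·200 + 41, so a_3 = 1
200 = 4·41 + 36, so a_4 = 4
41 = 1·36 + 5, so a_5 = 1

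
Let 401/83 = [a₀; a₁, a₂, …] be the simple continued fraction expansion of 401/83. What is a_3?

1

Run the Euclidean algorithm, recording each quotient:
401 = 4·83 + 69, so a_0 = 4
83 = 1·69 + 14, so a_1 = 1
69 = 4·14 + 13, so a_2 = 4
14 = 1·13 + 1, so a_3 = 1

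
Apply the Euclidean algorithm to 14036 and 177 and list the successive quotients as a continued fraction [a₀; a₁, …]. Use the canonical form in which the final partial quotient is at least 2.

Repeatedly divide and take the remainder:
14036 ÷ 177 → quotient 79, remainder 53
177 ÷ 53 → quotient 3, remainder 18
53 ÷ 18 → quotient 2, remainder 17
18 ÷ 17 → quotient 1, remainder 1
17 ÷ 1 → quotient 17, remainder 0

[79; 3, 2, 1, 17]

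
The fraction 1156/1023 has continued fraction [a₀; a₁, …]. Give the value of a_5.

Repeatedly divide and take the remainder:
1156 ÷ 1023 → quotient 1, remainder 133
1023 ÷ 133 → quotient 7, remainder 92
133 ÷ 92 → quotient 1, remainder 41
92 ÷ 41 → quotient 2, remainder 10
41 ÷ 10 → quotient 4, remainder 1
10 ÷ 1 → quotient 10, remainder 0

10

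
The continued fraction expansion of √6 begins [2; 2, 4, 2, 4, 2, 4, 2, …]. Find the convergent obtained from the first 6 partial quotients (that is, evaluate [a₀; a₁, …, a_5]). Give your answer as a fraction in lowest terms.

485/198

Use the convergent recurrence hₖ = aₖ·hₖ₋₁ + hₖ₋₂ (and likewise for the denominators kₖ):
a_0 = 2: 2/1
a_1 = 2: 5/2
a_2 = 4: 22/9
a_3 = 2: 49/20
a_4 = 4: 218/89
a_5 = 2: 485/198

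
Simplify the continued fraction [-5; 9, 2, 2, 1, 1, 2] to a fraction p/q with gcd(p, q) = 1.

Start with 2.
1 + 1/(2/1) = 1 + 1/2 = 3/2
1 + 1/(3/2) = 1 + 2/3 = 5/3
2 + 1/(5/3) = 2 + 3/5 = 13/5
2 + 1/(13/5) = 2 + 5/13 = 31/13
9 + 1/(31/13) = 9 + 13/31 = 292/31
-5 + 1/(292/31) = -5 + 31/292 = -1429/292

-1429/292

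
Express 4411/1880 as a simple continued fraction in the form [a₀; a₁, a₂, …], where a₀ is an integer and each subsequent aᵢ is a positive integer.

[2; 2, 1, 7, 1, 11, 6]

4411 ÷ 1880 → quotient 2, remainder 651
1880 ÷ 651 → quotient 2, remainder 578
651 ÷ 578 → quotient 1, remainder 73
578 ÷ 73 → quotient 7, remainder 67
73 ÷ 67 → quotient 1, remainder 6
67 ÷ 6 → quotient 11, remainder 1
6 ÷ 1 → quotient 6, remainder 0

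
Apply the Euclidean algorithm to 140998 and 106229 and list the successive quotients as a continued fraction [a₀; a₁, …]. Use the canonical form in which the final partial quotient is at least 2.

Repeatedly divide and take the remainder:
⌊140998/106229⌋ = 1, remainder 34769
⌊106229/34769⌋ = 3, remainder 1922
⌊34769/1922⌋ = 18, remainder 173
⌊1922/173⌋ = 11, remainder 19
⌊173/19⌋ = 9, remainder 2
⌊19/2⌋ = 9, remainder 1
⌊2/1⌋ = 2, remainder 0

[1; 3, 18, 11, 9, 9, 2]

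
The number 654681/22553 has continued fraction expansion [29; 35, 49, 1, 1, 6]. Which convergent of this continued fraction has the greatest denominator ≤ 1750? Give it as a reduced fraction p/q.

49813/1716

a_0 = 29: 29/1  (≤ bound)
a_1 = 35: 1016/35  (≤ bound)
a_2 = 49: 49813/1716  (≤ bound)
a_3 = 1: 50829/1751  (> 1750, stop)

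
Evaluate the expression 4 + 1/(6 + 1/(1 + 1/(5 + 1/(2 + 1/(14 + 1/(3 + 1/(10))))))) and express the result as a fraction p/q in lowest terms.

169106/40787

Collapse the nested fraction from the inside out:
Start with 10.
3 + 1/(10/1) = 3 + 1/10 = 31/10
14 + 1/(31/10) = 14 + 10/31 = 444/31
2 + 1/(444/31) = 2 + 31/444 = 919/444
5 + 1/(919/444) = 5 + 444/919 = 5039/919
1 + 1/(5039/919) = 1 + 919/5039 = 5958/5039
6 + 1/(5958/5039) = 6 + 5039/5958 = 40787/5958
4 + 1/(40787/5958) = 4 + 5958/40787 = 169106/40787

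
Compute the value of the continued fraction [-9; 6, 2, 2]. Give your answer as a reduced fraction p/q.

-283/32

Build up convergents one term at a time:
a_0 = -9: -9/1
a_1 = 6: -53/6
a_2 = 2: -115/13
a_3 = 2: -283/32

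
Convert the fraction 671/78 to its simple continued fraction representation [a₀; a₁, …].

671 ÷ 78 → quotient 8, remainder 47
78 ÷ 47 → quotient 1, remainder 31
47 ÷ 31 → quotient 1, remainder 16
31 ÷ 16 → quotient 1, remainder 15
16 ÷ 15 → quotient 1, remainder 1
15 ÷ 1 → quotient 15, remainder 0

[8; 1, 1, 1, 1, 15]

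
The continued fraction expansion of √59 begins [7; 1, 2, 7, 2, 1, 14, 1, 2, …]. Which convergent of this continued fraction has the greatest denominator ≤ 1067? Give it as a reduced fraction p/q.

List convergents until the denominator exceeds the bound:
a_0 = 7: 7/1  (≤ bound)
a_1 = 1: 8/1  (≤ bound)
a_2 = 2: 23/3  (≤ bound)
a_3 = 7: 169/22  (≤ bound)
a_4 = 2: 361/47  (≤ bound)
a_5 = 1: 530/69  (≤ bound)
a_6 = 14: 7781/1013  (≤ bound)
a_7 = 1: 8311/1082  (> 1067, stop)

7781/1013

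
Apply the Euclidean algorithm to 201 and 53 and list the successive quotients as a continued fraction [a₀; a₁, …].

[3; 1, 3, 1, 4, 2]

Run the Euclidean algorithm, recording each quotient:
⌊201/53⌋ = 3, remainder 42
⌊53/42⌋ = 1, remainder 11
⌊42/11⌋ = 3, remainder 9
⌊11/9⌋ = 1, remainder 2
⌊9/2⌋ = 4, remainder 1
⌊2/1⌋ = 2, remainder 0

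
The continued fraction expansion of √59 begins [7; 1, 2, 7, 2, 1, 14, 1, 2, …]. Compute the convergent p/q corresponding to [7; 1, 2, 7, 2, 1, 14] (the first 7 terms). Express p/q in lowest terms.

Work from the innermost term outward:
Start with 14.
1 + 1/(14/1) = 1 + 1/14 = 15/14
2 + 1/(15/14) = 2 + 14/15 = 44/15
7 + 1/(44/15) = 7 + 15/44 = 323/44
2 + 1/(323/44) = 2 + 44/323 = 690/323
1 + 1/(690/323) = 1 + 323/690 = 1013/690
7 + 1/(1013/690) = 7 + 690/1013 = 7781/1013

7781/1013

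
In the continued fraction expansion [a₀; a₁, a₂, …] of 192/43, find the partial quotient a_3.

1

Repeatedly divide and take the remainder:
192 ÷ 43 → quotient 4, remainder 20
43 ÷ 20 → quotient 2, remainder 3
20 ÷ 3 → quotient 6, remainder 2
3 ÷ 2 → quotient 1, remainder 1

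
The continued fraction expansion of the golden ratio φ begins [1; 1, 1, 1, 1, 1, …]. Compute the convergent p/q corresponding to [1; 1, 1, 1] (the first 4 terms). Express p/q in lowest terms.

5/3

Build up convergents one term at a time:
a_0 = 1: 1/1
a_1 = 1: 2/1
a_2 = 1: 3/2
a_3 = 1: 5/3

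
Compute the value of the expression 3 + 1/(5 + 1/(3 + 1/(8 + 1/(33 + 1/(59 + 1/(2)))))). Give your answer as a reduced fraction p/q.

Start with 2.
59 + 1/(2/1) = 59 + 1/2 = 119/2
33 + 1/(119/2) = 33 + 2/119 = 3929/119
8 + 1/(3929/119) = 8 + 119/3929 = 31551/3929
3 + 1/(31551/3929) = 3 + 3929/31551 = 98582/31551
5 + 1/(98582/31551) = 5 + 31551/98582 = 524461/98582
3 + 1/(524461/98582) = 3 + 98582/524461 = 1671965/524461

1671965/524461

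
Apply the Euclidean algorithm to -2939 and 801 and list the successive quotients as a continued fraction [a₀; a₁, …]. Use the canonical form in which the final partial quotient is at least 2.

[-4; 3, 44, 6]

Repeatedly divide and take the remainder:
⌊-2939/801⌋ = -4, remainder 265
⌊801/265⌋ = 3, remainder 6
⌊265/6⌋ = 44, remainder 1
⌊6/1⌋ = 6, remainder 0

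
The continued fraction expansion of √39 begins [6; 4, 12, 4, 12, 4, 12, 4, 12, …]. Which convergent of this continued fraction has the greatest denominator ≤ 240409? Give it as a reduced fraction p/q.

List convergents until the denominator exceeds the bound:
a_0 = 6: 6/1  (≤ bound)
a_1 = 4: 25/4  (≤ bound)
a_2 = 12: 306/49  (≤ bound)
a_3 = 4: 1249/200  (≤ bound)
a_4 = 12: 15294/2449  (≤ bound)
a_5 = 4: 62425/9996  (≤ bound)
a_6 = 12: 764394/122401  (≤ bound)
a_7 = 4: 3120001/499600  (> 240409, stop)

764394/122401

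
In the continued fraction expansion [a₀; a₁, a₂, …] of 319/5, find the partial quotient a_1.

1

319 ÷ 5 → quotient 63, remainder 4
5 ÷ 4 → quotient 1, remainder 1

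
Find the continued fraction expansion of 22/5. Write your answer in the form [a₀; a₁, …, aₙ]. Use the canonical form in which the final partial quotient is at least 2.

[4; 2, 2]

⌊22/5⌋ = 4, remainder 2
⌊5/2⌋ = 2, remainder 1
⌊2/1⌋ = 2, remainder 0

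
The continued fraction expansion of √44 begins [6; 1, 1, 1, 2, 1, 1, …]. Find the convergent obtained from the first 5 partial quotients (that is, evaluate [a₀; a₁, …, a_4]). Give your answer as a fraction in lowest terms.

53/8

Collapse the nested fraction from the inside out:
Start with 2.
1 + 1/(2/1) = 1 + 1/2 = 3/2
1 + 1/(3/2) = 1 + 2/3 = 5/3
1 + 1/(5/3) = 1 + 3/5 = 8/5
6 + 1/(8/5) = 6 + 5/8 = 53/8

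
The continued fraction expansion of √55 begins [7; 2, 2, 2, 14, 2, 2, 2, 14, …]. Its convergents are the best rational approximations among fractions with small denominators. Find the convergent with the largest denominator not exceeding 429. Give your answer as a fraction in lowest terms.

List convergents until the denominator exceeds the bound:
a_0 = 7: 7/1  (≤ bound)
a_1 = 2: 15/2  (≤ bound)
a_2 = 2: 37/5  (≤ bound)
a_3 = 2: 89/12  (≤ bound)
a_4 = 14: 1283/173  (≤ bound)
a_5 = 2: 2655/358  (≤ bound)
a_6 = 2: 6593/889  (> 429, stop)

2655/358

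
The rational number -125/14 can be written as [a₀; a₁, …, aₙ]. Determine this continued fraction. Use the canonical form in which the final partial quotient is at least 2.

[-9; 14]

⌊-125/14⌋ = -9, remainder 1
⌊14/1⌋ = 14, remainder 0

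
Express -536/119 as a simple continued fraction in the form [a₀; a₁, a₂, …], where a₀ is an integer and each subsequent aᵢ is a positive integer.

Run the Euclidean algorithm, recording each quotient:
-536 ÷ 119 → quotient -5, remainder 59
119 ÷ 59 → quotient 2, remainder 1
59 ÷ 1 → quotient 59, remainder 0

[-5; 2, 59]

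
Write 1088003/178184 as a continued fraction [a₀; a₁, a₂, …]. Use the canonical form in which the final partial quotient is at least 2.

⌊1088003/178184⌋ = 6, remainder 18899
⌊178184/18899⌋ = 9, remainder 8093
⌊18899/8093⌋ = 2, remainder 2713
⌊8093/2713⌋ = 2, remainder 2667
⌊2713/2667⌋ = 1, remainder 46
⌊2667/46⌋ = 57, remainder 45
⌊46/45⌋ = 1, remainder 1
⌊45/1⌋ = 45, remainder 0

[6; 9, 2, 2, 1, 57, 1, 45]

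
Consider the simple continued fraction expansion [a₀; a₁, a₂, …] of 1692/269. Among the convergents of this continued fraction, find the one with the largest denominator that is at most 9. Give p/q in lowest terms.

a_0 = 6: 6/1  (≤ bound)
a_1 = 3: 19/3  (≤ bound)
a_2 = 2: 44/7  (≤ bound)
a_3 = 4: 195/31  (> 9, stop)

44/7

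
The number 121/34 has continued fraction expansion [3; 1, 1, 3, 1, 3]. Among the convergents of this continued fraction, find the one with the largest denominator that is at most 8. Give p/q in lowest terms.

List convergents until the denominator exceeds the bound:
a_0 = 3: 3/1  (≤ bound)
a_1 = 1: 4/1  (≤ bound)
a_2 = 1: 7/2  (≤ bound)
a_3 = 3: 25/7  (≤ bound)
a_4 = 1: 32/9  (> 8, stop)

25/7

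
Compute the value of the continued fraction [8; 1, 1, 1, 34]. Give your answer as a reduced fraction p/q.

901/104

a_0 = 8: 8/1
a_1 = 1: 9/1
a_2 = 1: 17/2
a_3 = 1: 26/3
a_4 = 34: 901/104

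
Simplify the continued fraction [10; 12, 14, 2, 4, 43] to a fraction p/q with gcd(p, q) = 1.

683789/67817

a_0 = 10: 10/1
a_1 = 12: 121/12
a_2 = 14: 1704/169
a_3 = 2: 3529/350
a_4 = 4: 15820/1569
a_5 = 43: 683789/67817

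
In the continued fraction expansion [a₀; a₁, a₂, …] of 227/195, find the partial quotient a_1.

6

227 = 1·195 + 32, so a_0 = 1
195 = 6·32 + 3, so a_1 = 6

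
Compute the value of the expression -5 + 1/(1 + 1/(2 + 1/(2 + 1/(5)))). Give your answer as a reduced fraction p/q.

Start with 5.
2 + 1/(5/1) = 2 + 1/5 = 11/5
2 + 1/(11/5) = 2 + 5/11 = 27/11
1 + 1/(27/11) = 1 + 11/27 = 38/27
-5 + 1/(38/27) = -5 + 27/38 = -163/38

-163/38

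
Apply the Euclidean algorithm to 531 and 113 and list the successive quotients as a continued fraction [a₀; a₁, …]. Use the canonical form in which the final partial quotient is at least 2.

⌊531/113⌋ = 4, remainder 79
⌊113/79⌋ = 1, remainder 34
⌊79/34⌋ = 2, remainder 11
⌊34/11⌋ = 3, remainder 1
⌊11/1⌋ = 11, remainder 0

[4; 1, 2, 3, 11]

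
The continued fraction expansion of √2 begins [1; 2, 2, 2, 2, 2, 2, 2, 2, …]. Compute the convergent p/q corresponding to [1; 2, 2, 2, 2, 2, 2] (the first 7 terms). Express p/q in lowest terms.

Start with 2.
2 + 1/(2/1) = 2 + 1/2 = 5/2
2 + 1/(5/2) = 2 + 2/5 = 12/5
2 + 1/(12/5) = 2 + 5/12 = 29/12
2 + 1/(29/12) = 2 + 12/29 = 70/29
2 + 1/(70/29) = 2 + 29/70 = 169/70
1 + 1/(169/70) = 1 + 70/169 = 239/169

239/169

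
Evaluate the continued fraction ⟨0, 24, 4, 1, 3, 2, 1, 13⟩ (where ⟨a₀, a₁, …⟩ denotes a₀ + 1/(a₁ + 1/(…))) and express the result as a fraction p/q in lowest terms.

849/20554

a_0 = 0: 0/1
a_1 = 24: 1/24
a_2 = 4: 4/97
a_3 = 1: 5/121
a_4 = 3: 19/460
a_5 = 2: 43/1041
a_6 = 1: 62/1501
a_7 = 13: 849/20554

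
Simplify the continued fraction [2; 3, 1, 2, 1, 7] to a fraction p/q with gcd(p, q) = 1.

Start with 7.
1 + 1/(7/1) = 1 + 1/7 = 8/7
2 + 1/(8/7) = 2 + 7/8 = 23/8
1 + 1/(23/8) = 1 + 8/23 = 31/23
3 + 1/(31/23) = 3 + 23/31 = 116/31
2 + 1/(116/31) = 2 + 31/116 = 263/116

263/116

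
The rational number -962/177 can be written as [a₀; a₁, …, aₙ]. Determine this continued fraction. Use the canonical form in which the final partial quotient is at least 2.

[-6; 1, 1, 3, 2, 1, 7]

-962 ÷ 177 → quotient -6, remainder 100
177 ÷ 100 → quotient 1, remainder 77
100 ÷ 77 → quotient 1, remainder 23
77 ÷ 23 → quotient 3, remainder 8
23 ÷ 8 → quotient 2, remainder 7
8 ÷ 7 → quotient 1, remainder 1
7 ÷ 1 → quotient 7, remainder 0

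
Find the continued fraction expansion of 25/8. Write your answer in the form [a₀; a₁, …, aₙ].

[3; 8]

Repeatedly divide and take the remainder:
25 ÷ 8 → quotient 3, remainder 1
8 ÷ 1 → quotient 8, remainder 0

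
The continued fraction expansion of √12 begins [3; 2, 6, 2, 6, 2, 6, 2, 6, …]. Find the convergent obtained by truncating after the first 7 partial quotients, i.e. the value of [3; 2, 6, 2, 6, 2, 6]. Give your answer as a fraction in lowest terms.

a_0 = 3: 3/1
a_1 = 2: 7/2
a_2 = 6: 45/13
a_3 = 2: 97/28
a_4 = 6: 627/181
a_5 = 2: 1351/390
a_6 = 6: 8733/2521

8733/2521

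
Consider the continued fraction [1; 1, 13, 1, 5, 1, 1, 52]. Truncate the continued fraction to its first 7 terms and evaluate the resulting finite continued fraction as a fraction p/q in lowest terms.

a_0 = 1: 1/1
a_1 = 1: 2/1
a_2 = 13: 27/14
a_3 = 1: 29/15
a_4 = 5: 172/89
a_5 = 1: 201/104
a_6 = 1: 373/193

373/193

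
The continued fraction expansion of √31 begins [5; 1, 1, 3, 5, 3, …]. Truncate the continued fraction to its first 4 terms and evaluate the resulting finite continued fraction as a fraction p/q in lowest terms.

39/7

Build up convergents one term at a time:
a_0 = 5: 5/1
a_1 = 1: 6/1
a_2 = 1: 11/2
a_3 = 3: 39/7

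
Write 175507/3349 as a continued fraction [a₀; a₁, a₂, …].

[52; 2, 2, 6, 1, 1, 48]

⌊175507/3349⌋ = 52, remainder 1359
⌊3349/1359⌋ = 2, remainder 631
⌊1359/631⌋ = 2, remainder 97
⌊631/97⌋ = 6, remainder 49
⌊97/49⌋ = 1, remainder 48
⌊49/48⌋ = 1, remainder 1
⌊48/1⌋ = 48, remainder 0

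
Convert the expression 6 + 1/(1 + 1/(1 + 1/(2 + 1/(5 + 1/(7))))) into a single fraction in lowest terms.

1279/194

Use the convergent recurrence hₖ = aₖ·hₖ₋₁ + hₖ₋₂ (and likewise for the denominators kₖ):
a_0 = 6: 6/1
a_1 = 1: 7/1
a_2 = 1: 13/2
a_3 = 2: 33/5
a_4 = 5: 178/27
a_5 = 7: 1279/194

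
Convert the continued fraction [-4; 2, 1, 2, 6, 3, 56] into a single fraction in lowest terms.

Start with 56.
3 + 1/(56/1) = 3 + 1/56 = 169/56
6 + 1/(169/56) = 6 + 56/169 = 1070/169
2 + 1/(1070/169) = 2 + 169/1070 = 2309/1070
1 + 1/(2309/1070) = 1 + 1070/2309 = 3379/2309
2 + 1/(3379/2309) = 2 + 2309/3379 = 9067/3379
-4 + 1/(9067/3379) = -4 + 3379/9067 = -32889/9067

-32889/9067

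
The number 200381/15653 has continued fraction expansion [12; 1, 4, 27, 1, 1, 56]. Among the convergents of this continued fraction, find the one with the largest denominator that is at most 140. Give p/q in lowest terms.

1741/136

List convergents until the denominator exceeds the bound:
a_0 = 12: 12/1  (≤ bound)
a_1 = 1: 13/1  (≤ bound)
a_2 = 4: 64/5  (≤ bound)
a_3 = 27: 1741/136  (≤ bound)
a_4 = 1: 1805/141  (> 140, stop)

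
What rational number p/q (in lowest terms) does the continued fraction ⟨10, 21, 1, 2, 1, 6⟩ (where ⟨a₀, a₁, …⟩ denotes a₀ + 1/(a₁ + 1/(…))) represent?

a_0 = 10: 10/1
a_1 = 21: 211/21
a_2 = 1: 221/22
a_3 = 2: 653/65
a_4 = 1: 874/87
a_5 = 6: 5897/587

5897/587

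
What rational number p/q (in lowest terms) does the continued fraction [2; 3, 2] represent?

16/7

Compute successive convergents:
a_0 = 2: 2/1
a_1 = 3: 7/3
a_2 = 2: 16/7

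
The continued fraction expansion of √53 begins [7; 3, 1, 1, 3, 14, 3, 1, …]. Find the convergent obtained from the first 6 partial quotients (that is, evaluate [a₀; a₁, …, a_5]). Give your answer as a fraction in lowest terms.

Work from the innermost term outward:
Start with 14.
3 + 1/(14/1) = 3 + 1/14 = 43/14
1 + 1/(43/14) = 1 + 14/43 = 57/43
1 + 1/(57/43) = 1 + 43/57 = 100/57
3 + 1/(100/57) = 3 + 57/100 = 357/100
7 + 1/(357/100) = 7 + 100/357 = 2599/357

2599/357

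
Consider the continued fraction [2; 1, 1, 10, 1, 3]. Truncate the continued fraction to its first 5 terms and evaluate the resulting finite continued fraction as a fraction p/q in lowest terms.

58/23

Start with 1.
10 + 1/(1/1) = 10 + 1/1 = 11/1
1 + 1/(11/1) = 1 + 1/11 = 12/11
1 + 1/(12/11) = 1 + 11/12 = 23/12
2 + 1/(23/12) = 2 + 12/23 = 58/23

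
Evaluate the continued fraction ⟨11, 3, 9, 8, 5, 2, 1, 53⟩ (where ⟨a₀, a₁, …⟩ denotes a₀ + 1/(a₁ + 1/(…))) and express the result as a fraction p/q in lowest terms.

2258667/199501

Start with 53.
1 + 1/(53/1) = 1 + 1/53 = 54/53
2 + 1/(54/53) = 2 + 53/54 = 161/54
5 + 1/(161/54) = 5 + 54/161 = 859/161
8 + 1/(859/161) = 8 + 161/859 = 7033/859
9 + 1/(7033/859) = 9 + 859/7033 = 64156/7033
3 + 1/(64156/7033) = 3 + 7033/64156 = 199501/64156
11 + 1/(199501/64156) = 11 + 64156/199501 = 2258667/199501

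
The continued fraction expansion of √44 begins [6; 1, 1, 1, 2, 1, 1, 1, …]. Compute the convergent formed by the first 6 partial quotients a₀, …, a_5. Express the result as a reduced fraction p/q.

73/11

a_0 = 6: 6/1
a_1 = 1: 7/1
a_2 = 1: 13/2
a_3 = 1: 20/3
a_4 = 2: 53/8
a_5 = 1: 73/11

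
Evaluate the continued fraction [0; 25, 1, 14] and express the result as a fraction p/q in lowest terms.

Start with 14.
1 + 1/(14/1) = 1 + 1/14 = 15/14
25 + 1/(15/14) = 25 + 14/15 = 389/15
0 + 1/(389/15) = 0 + 15/389 = 15/389

15/389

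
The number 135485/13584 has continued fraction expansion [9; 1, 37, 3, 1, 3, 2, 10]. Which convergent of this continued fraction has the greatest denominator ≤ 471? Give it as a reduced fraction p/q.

1526/153

a_0 = 9: 9/1  (≤ bound)
a_1 = 1: 10/1  (≤ bound)
a_2 = 37: 379/38  (≤ bound)
a_3 = 3: 1147/115  (≤ bound)
a_4 = 1: 1526/153  (≤ bound)
a_5 = 3: 5725/574  (> 471, stop)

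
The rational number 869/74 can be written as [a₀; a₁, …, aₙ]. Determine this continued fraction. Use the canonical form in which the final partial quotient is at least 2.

869 = 11·74 + 55, so a_0 = 11
74 = 1·55 + 19, so a_1 = 1
55 = 2·19 + 17, so a_2 = 2
19 = 1·17 + 2, so a_3 = 1
17 = 8·2 + 1, so a_4 = 8
2 = 2·1 + 0, so a_5 = 2

[11; 1, 2, 1, 8, 2]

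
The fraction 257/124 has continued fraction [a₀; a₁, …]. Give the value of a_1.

13

257 ÷ 124 → quotient 2, remainder 9
124 ÷ 9 → quotient 13, remainder 7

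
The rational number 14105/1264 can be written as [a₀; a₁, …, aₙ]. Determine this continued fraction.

14105 ÷ 1264 → quotient 11, remainder 201
1264 ÷ 201 → quotient 6, remainder 58
201 ÷ 58 → quotient 3, remainder 27
58 ÷ 27 → quotient 2, remainder 4
27 ÷ 4 → quotient 6, remainder 3
4 ÷ 3 → quotient 1, remainder 1
3 ÷ 1 → quotient 3, remainder 0

[11; 6, 3, 2, 6, 1, 3]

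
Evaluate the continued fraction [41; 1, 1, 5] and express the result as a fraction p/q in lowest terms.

457/11

Compute successive convergents:
a_0 = 41: 41/1
a_1 = 1: 42/1
a_2 = 1: 83/2
a_3 = 5: 457/11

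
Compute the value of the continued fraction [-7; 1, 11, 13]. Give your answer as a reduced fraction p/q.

-955/157

Compute successive convergents:
a_0 = -7: -7/1
a_1 = 1: -6/1
a_2 = 11: -73/12
a_3 = 13: -955/157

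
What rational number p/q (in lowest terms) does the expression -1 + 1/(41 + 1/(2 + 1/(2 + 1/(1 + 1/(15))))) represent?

Use the convergent recurrence hₖ = aₖ·hₖ₋₁ + hₖ₋₂ (and likewise for the denominators kₖ):
a_0 = -1: -1/1
a_1 = 41: -40/41
a_2 = 2: -81/83
a_3 = 2: -202/207
a_4 = 1: -283/290
a_5 = 15: -4447/4557

-4447/4557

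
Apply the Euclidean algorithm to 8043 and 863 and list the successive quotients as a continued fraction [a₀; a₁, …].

[9; 3, 7, 1, 7, 1, 3]

8043 ÷ 863 → quotient 9, remainder 276
863 ÷ 276 → quotient 3, remainder 35
276 ÷ 35 → quotient 7, remainder 31
35 ÷ 31 → quotient 1, remainder 4
31 ÷ 4 → quotient 7, remainder 3
4 ÷ 3 → quotient 1, remainder 1
3 ÷ 1 → quotient 3, remainder 0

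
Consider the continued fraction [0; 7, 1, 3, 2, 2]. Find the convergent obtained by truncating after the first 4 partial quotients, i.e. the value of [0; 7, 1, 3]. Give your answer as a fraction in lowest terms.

4/31

Work from the innermost term outward:
Start with 3.
1 + 1/(3/1) = 1 + 1/3 = 4/3
7 + 1/(4/3) = 7 + 3/4 = 31/4
0 + 1/(31/4) = 0 + 4/31 = 4/31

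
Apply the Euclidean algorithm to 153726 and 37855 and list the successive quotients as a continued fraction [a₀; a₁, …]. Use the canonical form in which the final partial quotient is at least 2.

⌊153726/37855⌋ = 4, remainder 2306
⌊37855/2306⌋ = 16, remainder 959
⌊2306/959⌋ = 2, remainder 388
⌊959/388⌋ = 2, remainder 183
⌊388/183⌋ = 2, remainder 22
⌊183/22⌋ = 8, remainder 7
⌊22/7⌋ = 3, remainder 1
⌊7/1⌋ = 7, remainder 0

[4; 16, 2, 2, 2, 8, 3, 7]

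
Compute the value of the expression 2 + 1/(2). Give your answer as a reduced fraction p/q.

5/2

Starting at the tail and folding back:
Start with 2.
2 + 1/(2/1) = 2 + 1/2 = 5/2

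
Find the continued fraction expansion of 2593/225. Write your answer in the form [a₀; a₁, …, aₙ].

Apply division with remainder until the remainder is 0:
2593 ÷ 225 → quotient 11, remainder 118
225 ÷ 118 → quotient 1, remainder 107
118 ÷ 107 → quotient 1, remainder 11
107 ÷ 11 → quotient 9, remainder 8
11 ÷ 8 → quotient 1, remainder 3
8 ÷ 3 → quotient 2, remainder 2
3 ÷ 2 → quotient 1, remainder 1
2 ÷ 1 → quotient 2, remainder 0

[11; 1, 1, 9, 1, 2, 1, 2]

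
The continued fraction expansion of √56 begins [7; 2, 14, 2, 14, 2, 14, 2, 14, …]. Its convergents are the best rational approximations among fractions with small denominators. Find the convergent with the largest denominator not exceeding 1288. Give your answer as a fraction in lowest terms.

a_0 = 7: 7/1  (≤ bound)
a_1 = 2: 15/2  (≤ bound)
a_2 = 14: 217/29  (≤ bound)
a_3 = 2: 449/60  (≤ bound)
a_4 = 14: 6503/869  (≤ bound)
a_5 = 2: 13455/1798  (> 1288, stop)

6503/869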